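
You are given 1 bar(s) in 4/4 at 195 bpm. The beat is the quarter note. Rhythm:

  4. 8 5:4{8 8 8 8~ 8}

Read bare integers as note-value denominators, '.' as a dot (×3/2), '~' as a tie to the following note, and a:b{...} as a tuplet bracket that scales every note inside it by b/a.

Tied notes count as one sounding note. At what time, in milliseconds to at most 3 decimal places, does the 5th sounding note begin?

1. 0.0ms @ 0 + 461.538ms (3/2)
2. 461.538ms @ 3/2 + 153.846ms (1/2)
3. 615.385ms @ 2 + 123.077ms (2/5)
4. 738.462ms @ 12/5 + 123.077ms (2/5)
5. 861.538ms @ 14/5 + 123.077ms (2/5)
6. 984.615ms @ 16/5 + 246.154ms (4/5)

note 5 onset = 14/5b = 861.538ms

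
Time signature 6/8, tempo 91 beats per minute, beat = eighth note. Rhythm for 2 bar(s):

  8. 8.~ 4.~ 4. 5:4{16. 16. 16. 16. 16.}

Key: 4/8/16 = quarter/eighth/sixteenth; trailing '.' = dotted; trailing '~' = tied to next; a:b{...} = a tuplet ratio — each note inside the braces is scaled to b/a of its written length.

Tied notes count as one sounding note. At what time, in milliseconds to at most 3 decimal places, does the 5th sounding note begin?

note 5 onset = 51/5b = 6725.275ms

1. 0.0ms @ 0 + 989.011ms (3/2)
2. 989.011ms @ 3/2 + 4945.055ms (15/2)
3. 5934.066ms @ 9 + 395.604ms (3/5)
4. 6329.67ms @ 48/5 + 395.604ms (3/5)
5. 6725.275ms @ 51/5 + 395.604ms (3/5)
6. 7120.879ms @ 54/5 + 395.604ms (3/5)
7. 7516.484ms @ 57/5 + 395.604ms (3/5)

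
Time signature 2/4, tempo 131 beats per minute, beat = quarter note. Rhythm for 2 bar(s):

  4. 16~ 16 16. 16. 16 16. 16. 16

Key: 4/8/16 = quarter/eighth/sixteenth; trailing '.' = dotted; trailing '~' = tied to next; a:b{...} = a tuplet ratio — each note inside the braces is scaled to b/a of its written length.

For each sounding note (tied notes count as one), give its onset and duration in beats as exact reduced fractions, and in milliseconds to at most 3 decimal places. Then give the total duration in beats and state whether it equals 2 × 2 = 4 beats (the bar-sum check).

1) 0.0ms=0b +687.023ms=3/2b
2) 687.023ms=3/2b +229.008ms=1/2b
3) 916.031ms=2b +171.756ms=3/8b
4) 1087.786ms=19/8b +171.756ms=3/8b
5) 1259.542ms=11/4b +114.504ms=1/4b
6) 1374.046ms=3b +171.756ms=3/8b
7) 1545.802ms=27/8b +171.756ms=3/8b
8) 1717.557ms=15/4b +114.504ms=1/4b
Σ=4b of 4 (131bpm 2/4) — PASS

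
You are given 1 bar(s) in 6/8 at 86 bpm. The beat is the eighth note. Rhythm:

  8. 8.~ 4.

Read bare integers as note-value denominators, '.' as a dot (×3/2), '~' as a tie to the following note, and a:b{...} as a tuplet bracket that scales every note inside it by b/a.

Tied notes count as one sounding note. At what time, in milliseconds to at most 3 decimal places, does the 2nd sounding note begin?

1. 0.0ms @ 0 + 1046.512ms (3/2)
2. 1046.512ms @ 3/2 + 3139.535ms (9/2)

note 2 onset = 3/2b = 1046.512ms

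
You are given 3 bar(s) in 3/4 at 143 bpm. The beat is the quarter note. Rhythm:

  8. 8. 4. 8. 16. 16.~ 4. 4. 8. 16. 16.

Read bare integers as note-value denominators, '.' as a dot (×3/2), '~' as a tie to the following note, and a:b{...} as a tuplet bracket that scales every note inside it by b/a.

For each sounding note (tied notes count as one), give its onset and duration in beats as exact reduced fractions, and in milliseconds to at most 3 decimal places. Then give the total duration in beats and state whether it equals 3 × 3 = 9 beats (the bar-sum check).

1) 0.0ms=0b +314.685ms=3/4b
2) 314.685ms=3/4b +314.685ms=3/4b
3) 629.371ms=3/2b +629.371ms=3/2b
4) 1258.741ms=3b +314.685ms=3/4b
5) 1573.427ms=15/4b +157.343ms=3/8b
6) 1730.769ms=33/8b +786.713ms=15/8b
7) 2517.483ms=6b +629.371ms=3/2b
8) 3146.853ms=15/2b +314.685ms=3/4b
9) 3461.538ms=33/4b +157.343ms=3/8b
10) 3618.881ms=69/8b +157.343ms=3/8b
Σ=9b of 9 (143bpm 3/4) — PASS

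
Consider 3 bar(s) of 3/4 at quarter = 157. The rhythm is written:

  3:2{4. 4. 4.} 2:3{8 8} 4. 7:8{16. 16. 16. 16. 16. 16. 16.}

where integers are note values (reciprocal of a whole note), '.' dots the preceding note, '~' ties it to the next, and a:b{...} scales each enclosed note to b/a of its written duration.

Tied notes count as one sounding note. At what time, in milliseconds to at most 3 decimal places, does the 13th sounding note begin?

note 13 onset = 60/7b = 3275.705ms

1. 0.0ms @ 0 + 382.166ms (1)
2. 382.166ms @ 1 + 382.166ms (1)
3. 764.331ms @ 2 + 382.166ms (1)
4. 1146.497ms @ 3 + 286.624ms (3/4)
5. 1433.121ms @ 15/4 + 286.624ms (3/4)
6. 1719.745ms @ 9/2 + 573.248ms (3/2)
7. 2292.994ms @ 6 + 163.785ms (3/7)
8. 2456.779ms @ 45/7 + 163.785ms (3/7)
9. 2620.564ms @ 48/7 + 163.785ms (3/7)
10. 2784.349ms @ 51/7 + 163.785ms (3/7)
11. 2948.135ms @ 54/7 + 163.785ms (3/7)
12. 3111.92ms @ 57/7 + 163.785ms (3/7)
13. 3275.705ms @ 60/7 + 163.785ms (3/7)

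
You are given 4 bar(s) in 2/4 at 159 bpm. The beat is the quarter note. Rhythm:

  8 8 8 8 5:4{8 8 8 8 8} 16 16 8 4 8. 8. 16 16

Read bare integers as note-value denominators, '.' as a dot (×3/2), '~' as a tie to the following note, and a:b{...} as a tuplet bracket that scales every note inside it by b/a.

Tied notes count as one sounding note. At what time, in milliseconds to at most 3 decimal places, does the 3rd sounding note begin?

1. 0.0ms @ 0 + 188.679ms (1/2)
2. 188.679ms @ 1/2 + 188.679ms (1/2)
3. 377.358ms @ 1 + 188.679ms (1/2)
4. 566.038ms @ 3/2 + 188.679ms (1/2)
5. 754.717ms @ 2 + 150.943ms (2/5)
6. 905.66ms @ 12/5 + 150.943ms (2/5)
7. 1056.604ms @ 14/5 + 150.943ms (2/5)
8. 1207.547ms @ 16/5 + 150.943ms (2/5)
9. 1358.491ms @ 18/5 + 150.943ms (2/5)
10. 1509.434ms @ 4 + 94.34ms (1/4)
11. 1603.774ms @ 17/4 + 94.34ms (1/4)
12. 1698.113ms @ 9/2 + 188.679ms (1/2)
13. 1886.792ms @ 5 + 377.358ms (1)
14. 2264.151ms @ 6 + 283.019ms (3/4)
15. 2547.17ms @ 27/4 + 283.019ms (3/4)
16. 2830.189ms @ 15/2 + 94.34ms (1/4)
17. 2924.528ms @ 31/4 + 94.34ms (1/4)

note 3 onset = 1b = 377.358ms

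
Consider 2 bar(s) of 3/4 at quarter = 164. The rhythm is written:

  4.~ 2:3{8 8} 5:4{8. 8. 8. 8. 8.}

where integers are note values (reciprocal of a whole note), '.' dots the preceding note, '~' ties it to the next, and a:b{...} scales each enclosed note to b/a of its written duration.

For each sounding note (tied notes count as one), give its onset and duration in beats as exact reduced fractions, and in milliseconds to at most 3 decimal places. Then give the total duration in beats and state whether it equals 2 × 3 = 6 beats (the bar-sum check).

1) 0.0ms=0b +823.171ms=9/4b
2) 823.171ms=9/4b +274.39ms=3/4b
3) 1097.561ms=3b +219.512ms=3/5b
4) 1317.073ms=18/5b +219.512ms=3/5b
5) 1536.585ms=21/5b +219.512ms=3/5b
6) 1756.098ms=24/5b +219.512ms=3/5b
7) 1975.61ms=27/5b +219.512ms=3/5b
Σ=6b of 6 (164bpm 3/4) — PASS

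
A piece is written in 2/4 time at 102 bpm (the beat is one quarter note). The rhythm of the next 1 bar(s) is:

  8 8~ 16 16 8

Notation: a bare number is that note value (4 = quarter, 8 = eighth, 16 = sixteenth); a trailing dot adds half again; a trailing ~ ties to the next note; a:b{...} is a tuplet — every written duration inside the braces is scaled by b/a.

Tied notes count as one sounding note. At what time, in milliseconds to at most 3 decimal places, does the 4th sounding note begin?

note 4 onset = 3/2b = 882.353ms

1. 0.0ms @ 0 + 294.118ms (1/2)
2. 294.118ms @ 1/2 + 441.176ms (3/4)
3. 735.294ms @ 5/4 + 147.059ms (1/4)
4. 882.353ms @ 3/2 + 294.118ms (1/2)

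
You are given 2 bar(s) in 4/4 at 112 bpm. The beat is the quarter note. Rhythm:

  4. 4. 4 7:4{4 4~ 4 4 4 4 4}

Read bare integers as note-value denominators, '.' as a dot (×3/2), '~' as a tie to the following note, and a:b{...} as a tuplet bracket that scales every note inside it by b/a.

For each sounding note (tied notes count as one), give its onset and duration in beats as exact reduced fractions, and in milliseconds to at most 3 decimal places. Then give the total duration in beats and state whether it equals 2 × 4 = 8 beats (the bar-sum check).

1) 0.0ms=0b +803.571ms=3/2b
2) 803.571ms=3/2b +803.571ms=3/2b
3) 1607.143ms=3b +535.714ms=1b
4) 2142.857ms=4b +306.122ms=4/7b
5) 2448.98ms=32/7b +612.245ms=8/7b
6) 3061.224ms=40/7b +306.122ms=4/7b
7) 3367.347ms=44/7b +306.122ms=4/7b
8) 3673.469ms=48/7b +306.122ms=4/7b
9) 3979.592ms=52/7b +306.122ms=4/7b
Σ=8b of 8 (112bpm 4/4) — PASS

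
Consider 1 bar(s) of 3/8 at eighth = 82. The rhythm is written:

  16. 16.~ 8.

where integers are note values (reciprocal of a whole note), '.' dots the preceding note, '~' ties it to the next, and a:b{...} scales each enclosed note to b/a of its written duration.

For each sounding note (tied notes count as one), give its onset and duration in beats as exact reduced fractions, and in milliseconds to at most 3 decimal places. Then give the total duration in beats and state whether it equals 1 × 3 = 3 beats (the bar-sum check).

1) 0.0ms=0b +548.78ms=3/4b
2) 548.78ms=3/4b +1646.341ms=9/4b
Σ=3b of 3 (82bpm 3/8) — PASS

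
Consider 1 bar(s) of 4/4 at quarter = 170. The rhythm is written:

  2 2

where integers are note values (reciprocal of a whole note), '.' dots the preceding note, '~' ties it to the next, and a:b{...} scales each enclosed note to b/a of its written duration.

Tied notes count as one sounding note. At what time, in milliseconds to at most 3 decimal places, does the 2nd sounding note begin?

1. 0.0ms @ 0 + 705.882ms (2)
2. 705.882ms @ 2 + 705.882ms (2)

note 2 onset = 2b = 705.882ms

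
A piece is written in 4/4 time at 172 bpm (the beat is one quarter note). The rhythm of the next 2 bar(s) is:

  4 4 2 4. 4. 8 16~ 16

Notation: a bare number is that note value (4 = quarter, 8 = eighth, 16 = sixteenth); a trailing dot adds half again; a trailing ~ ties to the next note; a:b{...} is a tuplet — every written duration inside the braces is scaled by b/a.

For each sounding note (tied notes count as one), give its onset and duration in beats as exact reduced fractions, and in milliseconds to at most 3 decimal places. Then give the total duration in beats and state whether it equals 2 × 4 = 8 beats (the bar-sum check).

1) 0.0ms=0b +348.837ms=1b
2) 348.837ms=1b +348.837ms=1b
3) 697.674ms=2b +697.674ms=2b
4) 1395.349ms=4b +523.256ms=3/2b
5) 1918.605ms=11/2b +523.256ms=3/2b
6) 2441.86ms=7b +174.419ms=1/2b
7) 2616.279ms=15/2b +174.419ms=1/2b
Σ=8b of 8 (172bpm 4/4) — PASS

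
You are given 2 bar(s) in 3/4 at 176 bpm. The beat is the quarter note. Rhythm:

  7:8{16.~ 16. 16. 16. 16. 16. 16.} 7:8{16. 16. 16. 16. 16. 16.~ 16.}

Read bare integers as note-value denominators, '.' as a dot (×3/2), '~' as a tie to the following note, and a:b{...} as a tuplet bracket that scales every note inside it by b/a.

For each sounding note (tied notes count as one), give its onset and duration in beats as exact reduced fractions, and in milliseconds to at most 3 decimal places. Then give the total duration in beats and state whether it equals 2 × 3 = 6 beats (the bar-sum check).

1) 0.0ms=0b +292.208ms=6/7b
2) 292.208ms=6/7b +146.104ms=3/7b
3) 438.312ms=9/7b +146.104ms=3/7b
4) 584.416ms=12/7b +146.104ms=3/7b
5) 730.519ms=15/7b +146.104ms=3/7b
6) 876.623ms=18/7b +146.104ms=3/7b
7) 1022.727ms=3b +146.104ms=3/7b
8) 1168.831ms=24/7b +146.104ms=3/7b
9) 1314.935ms=27/7b +146.104ms=3/7b
10) 1461.039ms=30/7b +146.104ms=3/7b
11) 1607.143ms=33/7b +146.104ms=3/7b
12) 1753.247ms=36/7b +292.208ms=6/7b
Σ=6b of 6 (176bpm 3/4) — PASS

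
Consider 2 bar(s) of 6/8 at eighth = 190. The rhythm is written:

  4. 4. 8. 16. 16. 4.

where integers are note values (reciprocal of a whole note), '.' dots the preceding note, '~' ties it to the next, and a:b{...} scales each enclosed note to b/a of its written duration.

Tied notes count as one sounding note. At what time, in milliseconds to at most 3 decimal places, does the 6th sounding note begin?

note 6 onset = 9b = 2842.105ms

1. 0.0ms @ 0 + 947.368ms (3)
2. 947.368ms @ 3 + 947.368ms (3)
3. 1894.737ms @ 6 + 473.684ms (3/2)
4. 2368.421ms @ 15/2 + 236.842ms (3/4)
5. 2605.263ms @ 33/4 + 236.842ms (3/4)
6. 2842.105ms @ 9 + 947.368ms (3)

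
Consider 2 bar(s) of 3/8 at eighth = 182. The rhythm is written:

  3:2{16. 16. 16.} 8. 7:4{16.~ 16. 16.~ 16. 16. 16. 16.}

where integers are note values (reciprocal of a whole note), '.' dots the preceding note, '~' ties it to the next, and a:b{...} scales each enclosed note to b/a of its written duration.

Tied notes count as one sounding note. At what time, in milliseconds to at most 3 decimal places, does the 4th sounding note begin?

1. 0.0ms @ 0 + 164.835ms (1/2)
2. 164.835ms @ 1/2 + 164.835ms (1/2)
3. 329.67ms @ 1 + 164.835ms (1/2)
4. 494.505ms @ 3/2 + 494.505ms (3/2)
5. 989.011ms @ 3 + 282.575ms (6/7)
6. 1271.586ms @ 27/7 + 282.575ms (6/7)
7. 1554.16ms @ 33/7 + 141.287ms (3/7)
8. 1695.447ms @ 36/7 + 141.287ms (3/7)
9. 1836.735ms @ 39/7 + 141.287ms (3/7)

note 4 onset = 3/2b = 494.505ms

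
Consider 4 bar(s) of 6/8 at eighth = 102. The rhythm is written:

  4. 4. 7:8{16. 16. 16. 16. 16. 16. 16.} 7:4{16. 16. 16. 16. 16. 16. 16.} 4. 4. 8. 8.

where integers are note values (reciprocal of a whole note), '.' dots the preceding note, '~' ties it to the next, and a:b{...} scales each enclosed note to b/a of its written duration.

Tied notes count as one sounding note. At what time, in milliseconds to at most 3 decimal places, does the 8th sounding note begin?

1. 0.0ms @ 0 + 1764.706ms (3)
2. 1764.706ms @ 3 + 1764.706ms (3)
3. 3529.412ms @ 6 + 504.202ms (6/7)
4. 4033.613ms @ 48/7 + 504.202ms (6/7)
5. 4537.815ms @ 54/7 + 504.202ms (6/7)
6. 5042.017ms @ 60/7 + 504.202ms (6/7)
7. 5546.218ms @ 66/7 + 504.202ms (6/7)
8. 6050.42ms @ 72/7 + 504.202ms (6/7)
9. 6554.622ms @ 78/7 + 504.202ms (6/7)
10. 7058.824ms @ 12 + 252.101ms (3/7)
11. 7310.924ms @ 87/7 + 252.101ms (3/7)
12. 7563.025ms @ 90/7 + 252.101ms (3/7)
13. 7815.126ms @ 93/7 + 252.101ms (3/7)
14. 8067.227ms @ 96/7 + 252.101ms (3/7)
15. 8319.328ms @ 99/7 + 252.101ms (3/7)
16. 8571.429ms @ 102/7 + 252.101ms (3/7)
17. 8823.529ms @ 15 + 1764.706ms (3)
18. 10588.235ms @ 18 + 1764.706ms (3)
19. 12352.941ms @ 21 + 882.353ms (3/2)
20. 13235.294ms @ 45/2 + 882.353ms (3/2)

note 8 onset = 72/7b = 6050.42ms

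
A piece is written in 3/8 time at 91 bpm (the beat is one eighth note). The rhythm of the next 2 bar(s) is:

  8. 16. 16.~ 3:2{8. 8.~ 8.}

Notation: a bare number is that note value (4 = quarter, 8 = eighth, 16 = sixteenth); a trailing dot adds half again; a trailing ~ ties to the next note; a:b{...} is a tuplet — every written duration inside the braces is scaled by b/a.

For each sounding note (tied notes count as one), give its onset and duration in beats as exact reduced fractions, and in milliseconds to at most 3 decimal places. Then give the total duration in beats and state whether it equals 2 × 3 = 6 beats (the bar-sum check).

1) 0.0ms=0b +989.011ms=3/2b
2) 989.011ms=3/2b +494.505ms=3/4b
3) 1483.516ms=9/4b +1153.846ms=7/4b
4) 2637.363ms=4b +1318.681ms=2b
Σ=6b of 6 (91bpm 3/8) — PASS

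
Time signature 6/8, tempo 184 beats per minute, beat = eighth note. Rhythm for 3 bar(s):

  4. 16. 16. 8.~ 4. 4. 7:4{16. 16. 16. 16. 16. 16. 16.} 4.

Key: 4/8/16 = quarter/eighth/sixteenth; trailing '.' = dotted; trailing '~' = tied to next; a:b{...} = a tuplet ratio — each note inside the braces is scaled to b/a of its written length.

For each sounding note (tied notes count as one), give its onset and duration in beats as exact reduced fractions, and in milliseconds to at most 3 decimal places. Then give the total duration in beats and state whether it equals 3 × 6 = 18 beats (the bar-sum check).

1) 0.0ms=0b +978.261ms=3b
2) 978.261ms=3b +244.565ms=3/4b
3) 1222.826ms=15/4b +244.565ms=3/4b
4) 1467.391ms=9/2b +1467.391ms=9/2b
5) 2934.783ms=9b +978.261ms=3b
6) 3913.043ms=12b +139.752ms=3/7b
7) 4052.795ms=87/7b +139.752ms=3/7b
8) 4192.547ms=90/7b +139.752ms=3/7b
9) 4332.298ms=93/7b +139.752ms=3/7b
10) 4472.05ms=96/7b +139.752ms=3/7b
11) 4611.801ms=99/7b +139.752ms=3/7b
12) 4751.553ms=102/7b +139.752ms=3/7b
13) 4891.304ms=15b +978.261ms=3b
Σ=18b of 18 (184bpm 6/8) — PASS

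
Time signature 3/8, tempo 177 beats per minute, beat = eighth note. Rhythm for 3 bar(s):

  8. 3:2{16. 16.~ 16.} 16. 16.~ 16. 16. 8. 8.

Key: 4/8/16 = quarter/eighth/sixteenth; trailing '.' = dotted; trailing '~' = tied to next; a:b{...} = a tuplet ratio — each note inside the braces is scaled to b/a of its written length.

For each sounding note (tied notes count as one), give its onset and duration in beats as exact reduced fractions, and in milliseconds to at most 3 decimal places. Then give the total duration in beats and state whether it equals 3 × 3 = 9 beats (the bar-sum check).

1) 0.0ms=0b +508.475ms=3/2b
2) 508.475ms=3/2b +169.492ms=1/2b
3) 677.966ms=2b +338.983ms=1b
4) 1016.949ms=3b +254.237ms=3/4b
5) 1271.186ms=15/4b +508.475ms=3/2b
6) 1779.661ms=21/4b +254.237ms=3/4b
7) 2033.898ms=6b +508.475ms=3/2b
8) 2542.373ms=15/2b +508.475ms=3/2b
Σ=9b of 9 (177bpm 3/8) — PASS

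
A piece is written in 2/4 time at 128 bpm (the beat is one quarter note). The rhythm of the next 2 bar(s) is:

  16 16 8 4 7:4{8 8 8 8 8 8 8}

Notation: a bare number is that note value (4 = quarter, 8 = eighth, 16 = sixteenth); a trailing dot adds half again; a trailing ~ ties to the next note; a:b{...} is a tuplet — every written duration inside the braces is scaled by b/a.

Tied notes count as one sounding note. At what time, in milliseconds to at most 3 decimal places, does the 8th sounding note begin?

note 8 onset = 20/7b = 1339.286ms

1. 0.0ms @ 0 + 117.188ms (1/4)
2. 117.188ms @ 1/4 + 117.188ms (1/4)
3. 234.375ms @ 1/2 + 234.375ms (1/2)
4. 468.75ms @ 1 + 468.75ms (1)
5. 937.5ms @ 2 + 133.929ms (2/7)
6. 1071.429ms @ 16/7 + 133.929ms (2/7)
7. 1205.357ms @ 18/7 + 133.929ms (2/7)
8. 1339.286ms @ 20/7 + 133.929ms (2/7)
9. 1473.214ms @ 22/7 + 133.929ms (2/7)
10. 1607.143ms @ 24/7 + 133.929ms (2/7)
11. 1741.071ms @ 26/7 + 133.929ms (2/7)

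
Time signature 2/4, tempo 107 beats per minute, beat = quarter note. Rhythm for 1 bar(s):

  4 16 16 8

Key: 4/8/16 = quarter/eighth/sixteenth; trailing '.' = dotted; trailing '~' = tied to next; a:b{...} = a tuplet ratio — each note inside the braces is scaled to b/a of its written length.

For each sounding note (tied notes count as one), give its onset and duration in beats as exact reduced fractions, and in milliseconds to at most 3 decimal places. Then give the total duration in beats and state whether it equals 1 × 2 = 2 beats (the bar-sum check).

1) 0.0ms=0b +560.748ms=1b
2) 560.748ms=1b +140.187ms=1/4b
3) 700.935ms=5/4b +140.187ms=1/4b
4) 841.121ms=3/2b +280.374ms=1/2b
Σ=2b of 2 (107bpm 2/4) — PASS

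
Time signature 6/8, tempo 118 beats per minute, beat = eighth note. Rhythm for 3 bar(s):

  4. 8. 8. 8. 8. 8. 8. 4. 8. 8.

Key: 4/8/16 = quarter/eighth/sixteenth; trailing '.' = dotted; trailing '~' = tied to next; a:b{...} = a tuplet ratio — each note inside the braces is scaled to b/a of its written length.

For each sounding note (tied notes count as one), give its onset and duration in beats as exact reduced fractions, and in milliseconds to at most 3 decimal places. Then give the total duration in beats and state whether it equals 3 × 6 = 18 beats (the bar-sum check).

1) 0.0ms=0b +1525.424ms=3b
2) 1525.424ms=3b +762.712ms=3/2b
3) 2288.136ms=9/2b +762.712ms=3/2b
4) 3050.847ms=6b +762.712ms=3/2b
5) 3813.559ms=15/2b +762.712ms=3/2b
6) 4576.271ms=9b +762.712ms=3/2b
7) 5338.983ms=21/2b +762.712ms=3/2b
8) 6101.695ms=12b +1525.424ms=3b
9) 7627.119ms=15b +762.712ms=3/2b
10) 8389.831ms=33/2b +762.712ms=3/2b
Σ=18b of 18 (118bpm 6/8) — PASS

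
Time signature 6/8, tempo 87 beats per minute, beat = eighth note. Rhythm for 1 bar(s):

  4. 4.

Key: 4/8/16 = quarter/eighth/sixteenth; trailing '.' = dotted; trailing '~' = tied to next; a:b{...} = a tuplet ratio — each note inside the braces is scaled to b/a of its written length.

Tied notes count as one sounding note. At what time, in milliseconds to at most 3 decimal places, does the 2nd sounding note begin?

1. 0.0ms @ 0 + 2068.966ms (3)
2. 2068.966ms @ 3 + 2068.966ms (3)

note 2 onset = 3b = 2068.966ms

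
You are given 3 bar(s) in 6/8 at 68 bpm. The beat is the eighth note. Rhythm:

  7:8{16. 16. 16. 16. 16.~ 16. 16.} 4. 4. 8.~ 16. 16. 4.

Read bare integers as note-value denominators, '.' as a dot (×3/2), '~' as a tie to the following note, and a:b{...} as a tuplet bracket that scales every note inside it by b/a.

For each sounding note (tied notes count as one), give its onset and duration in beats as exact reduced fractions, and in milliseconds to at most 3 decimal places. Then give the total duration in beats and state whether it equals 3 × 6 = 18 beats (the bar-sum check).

1) 0.0ms=0b +756.303ms=6/7b
2) 756.303ms=6/7b +756.303ms=6/7b
3) 1512.605ms=12/7b +756.303ms=6/7b
4) 2268.908ms=18/7b +756.303ms=6/7b
5) 3025.21ms=24/7b +1512.605ms=12/7b
6) 4537.815ms=36/7b +756.303ms=6/7b
7) 5294.118ms=6b +2647.059ms=3b
8) 7941.176ms=9b +2647.059ms=3b
9) 10588.235ms=12b +1985.294ms=9/4b
10) 12573.529ms=57/4b +661.765ms=3/4b
11) 13235.294ms=15b +2647.059ms=3b
Σ=18b of 18 (68bpm 6/8) — PASS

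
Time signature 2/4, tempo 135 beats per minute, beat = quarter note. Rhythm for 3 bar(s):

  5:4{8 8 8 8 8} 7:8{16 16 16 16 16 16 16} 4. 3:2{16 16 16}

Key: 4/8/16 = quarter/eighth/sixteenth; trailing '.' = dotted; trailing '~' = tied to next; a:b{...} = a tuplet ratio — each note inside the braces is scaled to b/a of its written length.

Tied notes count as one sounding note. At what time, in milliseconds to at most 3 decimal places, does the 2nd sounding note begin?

1. 0.0ms @ 0 + 177.778ms (2/5)
2. 177.778ms @ 2/5 + 177.778ms (2/5)
3. 355.556ms @ 4/5 + 177.778ms (2/5)
4. 533.333ms @ 6/5 + 177.778ms (2/5)
5. 711.111ms @ 8/5 + 177.778ms (2/5)
6. 888.889ms @ 2 + 126.984ms (2/7)
7. 1015.873ms @ 16/7 + 126.984ms (2/7)
8. 1142.857ms @ 18/7 + 126.984ms (2/7)
9. 1269.841ms @ 20/7 + 126.984ms (2/7)
10. 1396.825ms @ 22/7 + 126.984ms (2/7)
11. 1523.81ms @ 24/7 + 126.984ms (2/7)
12. 1650.794ms @ 26/7 + 126.984ms (2/7)
13. 1777.778ms @ 4 + 666.667ms (3/2)
14. 2444.444ms @ 11/2 + 74.074ms (1/6)
15. 2518.519ms @ 17/3 + 74.074ms (1/6)
16. 2592.593ms @ 35/6 + 74.074ms (1/6)

note 2 onset = 2/5b = 177.778ms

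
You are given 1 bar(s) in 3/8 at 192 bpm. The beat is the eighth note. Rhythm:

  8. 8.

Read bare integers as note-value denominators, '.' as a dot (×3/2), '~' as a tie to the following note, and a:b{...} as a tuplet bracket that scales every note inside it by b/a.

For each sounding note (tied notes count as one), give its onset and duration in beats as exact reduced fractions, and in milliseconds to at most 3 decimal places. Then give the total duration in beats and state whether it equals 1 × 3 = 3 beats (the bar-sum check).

1) 0.0ms=0b +468.75ms=3/2b
2) 468.75ms=3/2b +468.75ms=3/2b
Σ=3b of 3 (192bpm 3/8) — PASS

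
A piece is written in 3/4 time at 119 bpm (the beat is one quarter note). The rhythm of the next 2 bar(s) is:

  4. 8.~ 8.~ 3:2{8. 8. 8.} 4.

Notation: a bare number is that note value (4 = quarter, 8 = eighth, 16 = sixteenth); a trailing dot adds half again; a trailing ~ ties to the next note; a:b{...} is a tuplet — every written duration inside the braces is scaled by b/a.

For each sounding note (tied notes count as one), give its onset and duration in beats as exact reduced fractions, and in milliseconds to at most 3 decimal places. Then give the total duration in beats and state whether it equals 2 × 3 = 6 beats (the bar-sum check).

1) 0.0ms=0b +756.303ms=3/2b
2) 756.303ms=3/2b +1008.403ms=2b
3) 1764.706ms=7/2b +252.101ms=1/2b
4) 2016.807ms=4b +252.101ms=1/2b
5) 2268.908ms=9/2b +756.303ms=3/2b
Σ=6b of 6 (119bpm 3/4) — PASS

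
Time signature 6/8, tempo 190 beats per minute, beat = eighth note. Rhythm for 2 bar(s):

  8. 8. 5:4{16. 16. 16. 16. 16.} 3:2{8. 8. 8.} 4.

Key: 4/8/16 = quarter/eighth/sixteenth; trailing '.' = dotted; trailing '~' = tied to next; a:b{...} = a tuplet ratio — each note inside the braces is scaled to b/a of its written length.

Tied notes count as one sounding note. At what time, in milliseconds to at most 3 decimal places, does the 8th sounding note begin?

1. 0.0ms @ 0 + 473.684ms (3/2)
2. 473.684ms @ 3/2 + 473.684ms (3/2)
3. 947.368ms @ 3 + 189.474ms (3/5)
4. 1136.842ms @ 18/5 + 189.474ms (3/5)
5. 1326.316ms @ 21/5 + 189.474ms (3/5)
6. 1515.789ms @ 24/5 + 189.474ms (3/5)
7. 1705.263ms @ 27/5 + 189.474ms (3/5)
8. 1894.737ms @ 6 + 315.789ms (1)
9. 2210.526ms @ 7 + 315.789ms (1)
10. 2526.316ms @ 8 + 315.789ms (1)
11. 2842.105ms @ 9 + 947.368ms (3)

note 8 onset = 6b = 1894.737ms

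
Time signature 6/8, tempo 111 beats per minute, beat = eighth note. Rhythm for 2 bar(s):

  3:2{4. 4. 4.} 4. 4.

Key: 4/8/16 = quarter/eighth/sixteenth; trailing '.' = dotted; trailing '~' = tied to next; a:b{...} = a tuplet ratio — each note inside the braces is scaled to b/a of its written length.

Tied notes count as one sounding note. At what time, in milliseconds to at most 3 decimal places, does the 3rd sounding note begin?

note 3 onset = 4b = 2162.162ms

1. 0.0ms @ 0 + 1081.081ms (2)
2. 1081.081ms @ 2 + 1081.081ms (2)
3. 2162.162ms @ 4 + 1081.081ms (2)
4. 3243.243ms @ 6 + 1621.622ms (3)
5. 4864.865ms @ 9 + 1621.622ms (3)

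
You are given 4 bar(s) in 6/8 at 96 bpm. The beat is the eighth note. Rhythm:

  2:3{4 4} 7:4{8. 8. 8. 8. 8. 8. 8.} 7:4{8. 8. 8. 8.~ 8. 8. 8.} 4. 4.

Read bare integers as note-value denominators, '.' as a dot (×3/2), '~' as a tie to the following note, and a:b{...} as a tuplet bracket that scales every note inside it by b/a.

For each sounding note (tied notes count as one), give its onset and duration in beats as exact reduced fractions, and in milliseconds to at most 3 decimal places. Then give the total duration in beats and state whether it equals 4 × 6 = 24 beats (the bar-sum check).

1) 0.0ms=0b +1875.0ms=3b
2) 1875.0ms=3b +1875.0ms=3b
3) 3750.0ms=6b +535.714ms=6/7b
4) 4285.714ms=48/7b +535.714ms=6/7b
5) 4821.429ms=54/7b +535.714ms=6/7b
6) 5357.143ms=60/7b +535.714ms=6/7b
7) 5892.857ms=66/7b +535.714ms=6/7b
8) 6428.571ms=72/7b +535.714ms=6/7b
9) 6964.286ms=78/7b +535.714ms=6/7b
10) 7500.0ms=12b +535.714ms=6/7b
11) 8035.714ms=90/7b +535.714ms=6/7b
12) 8571.429ms=96/7b +535.714ms=6/7b
13) 9107.143ms=102/7b +1071.429ms=12/7b
14) 10178.571ms=114/7b +535.714ms=6/7b
15) 10714.286ms=120/7b +535.714ms=6/7b
16) 11250.0ms=18b +1875.0ms=3b
17) 13125.0ms=21b +1875.0ms=3b
Σ=24b of 24 (96bpm 6/8) — PASS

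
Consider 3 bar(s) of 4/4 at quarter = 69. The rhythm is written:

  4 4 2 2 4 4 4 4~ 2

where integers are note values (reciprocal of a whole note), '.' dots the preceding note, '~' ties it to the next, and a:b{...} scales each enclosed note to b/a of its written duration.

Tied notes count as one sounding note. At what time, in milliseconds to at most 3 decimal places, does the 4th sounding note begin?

note 4 onset = 4b = 3478.261ms

1. 0.0ms @ 0 + 869.565ms (1)
2. 869.565ms @ 1 + 869.565ms (1)
3. 1739.13ms @ 2 + 1739.13ms (2)
4. 3478.261ms @ 4 + 1739.13ms (2)
5. 5217.391ms @ 6 + 869.565ms (1)
6. 6086.957ms @ 7 + 869.565ms (1)
7. 6956.522ms @ 8 + 869.565ms (1)
8. 7826.087ms @ 9 + 2608.696ms (3)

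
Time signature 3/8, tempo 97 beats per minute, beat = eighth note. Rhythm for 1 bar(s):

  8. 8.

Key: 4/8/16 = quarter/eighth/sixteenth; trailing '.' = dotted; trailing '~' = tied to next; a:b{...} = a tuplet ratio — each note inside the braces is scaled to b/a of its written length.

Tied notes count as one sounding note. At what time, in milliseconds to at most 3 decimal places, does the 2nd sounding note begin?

1. 0.0ms @ 0 + 927.835ms (3/2)
2. 927.835ms @ 3/2 + 927.835ms (3/2)

note 2 onset = 3/2b = 927.835ms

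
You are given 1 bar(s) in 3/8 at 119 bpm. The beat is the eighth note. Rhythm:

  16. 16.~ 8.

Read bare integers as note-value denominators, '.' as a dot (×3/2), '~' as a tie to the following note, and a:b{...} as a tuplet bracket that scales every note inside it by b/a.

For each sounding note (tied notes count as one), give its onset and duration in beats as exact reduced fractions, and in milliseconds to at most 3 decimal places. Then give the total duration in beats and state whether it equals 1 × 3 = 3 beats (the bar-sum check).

1) 0.0ms=0b +378.151ms=3/4b
2) 378.151ms=3/4b +1134.454ms=9/4b
Σ=3b of 3 (119bpm 3/8) — PASS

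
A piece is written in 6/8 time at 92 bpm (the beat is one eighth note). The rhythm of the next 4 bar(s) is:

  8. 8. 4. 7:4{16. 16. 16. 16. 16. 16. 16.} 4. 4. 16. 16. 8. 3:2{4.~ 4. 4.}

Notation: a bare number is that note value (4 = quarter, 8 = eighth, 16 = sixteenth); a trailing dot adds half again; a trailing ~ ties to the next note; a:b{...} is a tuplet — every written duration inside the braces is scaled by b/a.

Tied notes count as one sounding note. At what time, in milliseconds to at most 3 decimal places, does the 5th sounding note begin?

1. 0.0ms @ 0 + 978.261ms (3/2)
2. 978.261ms @ 3/2 + 978.261ms (3/2)
3. 1956.522ms @ 3 + 1956.522ms (3)
4. 3913.043ms @ 6 + 279.503ms (3/7)
5. 4192.547ms @ 45/7 + 279.503ms (3/7)
6. 4472.05ms @ 48/7 + 279.503ms (3/7)
7. 4751.553ms @ 51/7 + 279.503ms (3/7)
8. 5031.056ms @ 54/7 + 279.503ms (3/7)
9. 5310.559ms @ 57/7 + 279.503ms (3/7)
10. 5590.062ms @ 60/7 + 279.503ms (3/7)
11. 5869.565ms @ 9 + 1956.522ms (3)
12. 7826.087ms @ 12 + 1956.522ms (3)
13. 9782.609ms @ 15 + 489.13ms (3/4)
14. 10271.739ms @ 63/4 + 489.13ms (3/4)
15. 10760.87ms @ 33/2 + 978.261ms (3/2)
16. 11739.13ms @ 18 + 2608.696ms (4)
17. 14347.826ms @ 22 + 1304.348ms (2)

note 5 onset = 45/7b = 4192.547ms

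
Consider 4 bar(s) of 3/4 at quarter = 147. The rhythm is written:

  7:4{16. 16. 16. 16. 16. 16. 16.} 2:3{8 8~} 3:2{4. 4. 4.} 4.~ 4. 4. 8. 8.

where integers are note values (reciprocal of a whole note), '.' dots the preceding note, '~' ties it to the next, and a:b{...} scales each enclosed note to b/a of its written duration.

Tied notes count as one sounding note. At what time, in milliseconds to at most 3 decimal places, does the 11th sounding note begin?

1. 0.0ms @ 0 + 87.464ms (3/14)
2. 87.464ms @ 3/14 + 87.464ms (3/14)
3. 174.927ms @ 3/7 + 87.464ms (3/14)
4. 262.391ms @ 9/14 + 87.464ms (3/14)
5. 349.854ms @ 6/7 + 87.464ms (3/14)
6. 437.318ms @ 15/14 + 87.464ms (3/14)
7. 524.781ms @ 9/7 + 87.464ms (3/14)
8. 612.245ms @ 3/2 + 306.122ms (3/4)
9. 918.367ms @ 9/4 + 714.286ms (7/4)
10. 1632.653ms @ 4 + 408.163ms (1)
11. 2040.816ms @ 5 + 408.163ms (1)
12. 2448.98ms @ 6 + 1224.49ms (3)
13. 3673.469ms @ 9 + 612.245ms (3/2)
14. 4285.714ms @ 21/2 + 306.122ms (3/4)
15. 4591.837ms @ 45/4 + 306.122ms (3/4)

note 11 onset = 5b = 2040.816ms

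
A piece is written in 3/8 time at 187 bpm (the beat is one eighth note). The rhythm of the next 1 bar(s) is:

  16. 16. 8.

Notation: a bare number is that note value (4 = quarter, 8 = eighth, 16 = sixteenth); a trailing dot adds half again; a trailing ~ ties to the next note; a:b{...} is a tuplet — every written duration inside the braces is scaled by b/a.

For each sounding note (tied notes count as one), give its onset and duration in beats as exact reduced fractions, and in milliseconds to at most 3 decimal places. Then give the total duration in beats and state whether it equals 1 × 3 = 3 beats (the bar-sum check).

1) 0.0ms=0b +240.642ms=3/4b
2) 240.642ms=3/4b +240.642ms=3/4b
3) 481.283ms=3/2b +481.283ms=3/2b
Σ=3b of 3 (187bpm 3/8) — PASS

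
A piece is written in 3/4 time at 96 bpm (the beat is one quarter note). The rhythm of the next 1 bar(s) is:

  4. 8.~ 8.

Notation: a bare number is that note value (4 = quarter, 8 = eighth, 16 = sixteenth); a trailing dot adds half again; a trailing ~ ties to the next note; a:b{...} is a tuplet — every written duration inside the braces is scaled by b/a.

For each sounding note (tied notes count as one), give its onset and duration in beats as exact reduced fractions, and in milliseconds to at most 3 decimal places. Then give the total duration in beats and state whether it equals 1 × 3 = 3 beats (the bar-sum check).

1) 0.0ms=0b +937.5ms=3/2b
2) 937.5ms=3/2b +937.5ms=3/2b
Σ=3b of 3 (96bpm 3/4) — PASS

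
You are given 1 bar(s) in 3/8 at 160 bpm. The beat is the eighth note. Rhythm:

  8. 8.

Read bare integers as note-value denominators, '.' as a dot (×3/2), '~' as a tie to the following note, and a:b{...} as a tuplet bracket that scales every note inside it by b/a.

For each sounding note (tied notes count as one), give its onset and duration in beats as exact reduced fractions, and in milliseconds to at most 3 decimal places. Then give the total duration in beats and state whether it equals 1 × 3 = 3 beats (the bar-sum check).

1) 0.0ms=0b +562.5ms=3/2b
2) 562.5ms=3/2b +562.5ms=3/2b
Σ=3b of 3 (160bpm 3/8) — PASS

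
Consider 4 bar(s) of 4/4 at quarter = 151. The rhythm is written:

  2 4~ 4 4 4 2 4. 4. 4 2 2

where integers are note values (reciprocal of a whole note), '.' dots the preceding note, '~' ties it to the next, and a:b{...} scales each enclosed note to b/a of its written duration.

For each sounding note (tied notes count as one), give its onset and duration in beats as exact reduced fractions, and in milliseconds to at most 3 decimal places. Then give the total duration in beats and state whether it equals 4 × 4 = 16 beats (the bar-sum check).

1) 0.0ms=0b +794.702ms=2b
2) 794.702ms=2b +794.702ms=2b
3) 1589.404ms=4b +397.351ms=1b
4) 1986.755ms=5b +397.351ms=1b
5) 2384.106ms=6b +794.702ms=2b
6) 3178.808ms=8b +596.026ms=3/2b
7) 3774.834ms=19/2b +596.026ms=3/2b
8) 4370.861ms=11b +397.351ms=1b
9) 4768.212ms=12b +794.702ms=2b
10) 5562.914ms=14b +794.702ms=2b
Σ=16b of 16 (151bpm 4/4) — PASS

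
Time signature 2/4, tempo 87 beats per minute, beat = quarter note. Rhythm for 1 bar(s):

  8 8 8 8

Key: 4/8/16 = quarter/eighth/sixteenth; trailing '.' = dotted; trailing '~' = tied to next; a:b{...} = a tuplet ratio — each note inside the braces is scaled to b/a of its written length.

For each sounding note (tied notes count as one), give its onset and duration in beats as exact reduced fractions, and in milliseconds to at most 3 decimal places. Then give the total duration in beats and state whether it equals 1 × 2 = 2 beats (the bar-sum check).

1) 0.0ms=0b +344.828ms=1/2b
2) 344.828ms=1/2b +344.828ms=1/2b
3) 689.655ms=1b +344.828ms=1/2b
4) 1034.483ms=3/2b +344.828ms=1/2b
Σ=2b of 2 (87bpm 2/4) — PASS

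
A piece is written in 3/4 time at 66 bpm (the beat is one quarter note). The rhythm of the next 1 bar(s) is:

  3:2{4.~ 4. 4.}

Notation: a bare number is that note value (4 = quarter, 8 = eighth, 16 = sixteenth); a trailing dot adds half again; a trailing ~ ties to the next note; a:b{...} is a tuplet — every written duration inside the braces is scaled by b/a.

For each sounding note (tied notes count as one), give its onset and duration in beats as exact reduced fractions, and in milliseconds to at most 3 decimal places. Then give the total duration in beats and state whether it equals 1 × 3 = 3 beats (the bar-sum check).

1) 0.0ms=0b +1818.182ms=2b
2) 1818.182ms=2b +909.091ms=1b
Σ=3b of 3 (66bpm 3/4) — PASS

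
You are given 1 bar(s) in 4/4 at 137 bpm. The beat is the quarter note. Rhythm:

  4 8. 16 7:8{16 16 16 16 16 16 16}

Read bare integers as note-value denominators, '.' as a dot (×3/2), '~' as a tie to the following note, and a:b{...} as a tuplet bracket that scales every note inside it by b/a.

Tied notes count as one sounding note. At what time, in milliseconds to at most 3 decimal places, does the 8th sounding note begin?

note 8 onset = 22/7b = 1376.434ms

1. 0.0ms @ 0 + 437.956ms (1)
2. 437.956ms @ 1 + 328.467ms (3/4)
3. 766.423ms @ 7/4 + 109.489ms (1/4)
4. 875.912ms @ 2 + 125.13ms (2/7)
5. 1001.043ms @ 16/7 + 125.13ms (2/7)
6. 1126.173ms @ 18/7 + 125.13ms (2/7)
7. 1251.303ms @ 20/7 + 125.13ms (2/7)
8. 1376.434ms @ 22/7 + 125.13ms (2/7)
9. 1501.564ms @ 24/7 + 125.13ms (2/7)
10. 1626.694ms @ 26/7 + 125.13ms (2/7)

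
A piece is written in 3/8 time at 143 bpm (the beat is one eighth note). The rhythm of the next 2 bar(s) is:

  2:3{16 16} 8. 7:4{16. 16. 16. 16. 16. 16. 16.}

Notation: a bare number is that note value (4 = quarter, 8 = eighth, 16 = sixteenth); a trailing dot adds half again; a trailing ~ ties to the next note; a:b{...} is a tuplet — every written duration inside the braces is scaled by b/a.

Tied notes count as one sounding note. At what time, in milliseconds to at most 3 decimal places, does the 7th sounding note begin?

1. 0.0ms @ 0 + 314.685ms (3/4)
2. 314.685ms @ 3/4 + 314.685ms (3/4)
3. 629.371ms @ 3/2 + 629.371ms (3/2)
4. 1258.741ms @ 3 + 179.82ms (3/7)
5. 1438.561ms @ 24/7 + 179.82ms (3/7)
6. 1618.382ms @ 27/7 + 179.82ms (3/7)
7. 1798.202ms @ 30/7 + 179.82ms (3/7)
8. 1978.022ms @ 33/7 + 179.82ms (3/7)
9. 2157.842ms @ 36/7 + 179.82ms (3/7)
10. 2337.662ms @ 39/7 + 179.82ms (3/7)

note 7 onset = 30/7b = 1798.202ms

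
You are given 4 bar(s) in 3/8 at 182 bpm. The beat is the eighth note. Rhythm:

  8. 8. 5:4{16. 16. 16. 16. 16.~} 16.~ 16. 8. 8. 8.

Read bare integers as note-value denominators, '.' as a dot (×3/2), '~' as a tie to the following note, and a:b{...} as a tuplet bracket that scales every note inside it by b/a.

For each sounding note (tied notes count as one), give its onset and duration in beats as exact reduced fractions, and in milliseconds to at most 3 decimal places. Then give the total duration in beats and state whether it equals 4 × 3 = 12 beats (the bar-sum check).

1) 0.0ms=0b +494.505ms=3/2b
2) 494.505ms=3/2b +494.505ms=3/2b
3) 989.011ms=3b +197.802ms=3/5b
4) 1186.813ms=18/5b +197.802ms=3/5b
5) 1384.615ms=21/5b +197.802ms=3/5b
6) 1582.418ms=24/5b +197.802ms=3/5b
7) 1780.22ms=27/5b +692.308ms=21/10b
8) 2472.527ms=15/2b +494.505ms=3/2b
9) 2967.033ms=9b +494.505ms=3/2b
10) 3461.538ms=21/2b +494.505ms=3/2b
Σ=12b of 12 (182bpm 3/8) — PASS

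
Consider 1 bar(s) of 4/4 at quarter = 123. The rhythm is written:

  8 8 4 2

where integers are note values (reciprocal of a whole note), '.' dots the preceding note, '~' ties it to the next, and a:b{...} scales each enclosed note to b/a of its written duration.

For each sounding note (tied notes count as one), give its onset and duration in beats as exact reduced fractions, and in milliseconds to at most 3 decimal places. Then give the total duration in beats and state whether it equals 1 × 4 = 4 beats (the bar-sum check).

1) 0.0ms=0b +243.902ms=1/2b
2) 243.902ms=1/2b +243.902ms=1/2b
3) 487.805ms=1b +487.805ms=1b
4) 975.61ms=2b +975.61ms=2b
Σ=4b of 4 (123bpm 4/4) — PASS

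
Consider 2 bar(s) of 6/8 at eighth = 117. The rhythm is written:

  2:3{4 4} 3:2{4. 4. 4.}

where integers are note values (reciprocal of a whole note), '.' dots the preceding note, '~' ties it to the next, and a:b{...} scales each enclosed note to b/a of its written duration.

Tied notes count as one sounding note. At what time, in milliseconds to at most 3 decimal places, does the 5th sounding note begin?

1. 0.0ms @ 0 + 1538.462ms (3)
2. 1538.462ms @ 3 + 1538.462ms (3)
3. 3076.923ms @ 6 + 1025.641ms (2)
4. 4102.564ms @ 8 + 1025.641ms (2)
5. 5128.205ms @ 10 + 1025.641ms (2)

note 5 onset = 10b = 5128.205ms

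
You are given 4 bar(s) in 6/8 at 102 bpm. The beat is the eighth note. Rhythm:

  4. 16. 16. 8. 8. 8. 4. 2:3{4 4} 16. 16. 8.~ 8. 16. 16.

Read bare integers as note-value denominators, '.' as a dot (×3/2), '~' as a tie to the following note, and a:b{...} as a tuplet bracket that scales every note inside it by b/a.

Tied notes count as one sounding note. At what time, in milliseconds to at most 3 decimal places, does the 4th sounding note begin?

note 4 onset = 9/2b = 2647.059ms

1. 0.0ms @ 0 + 1764.706ms (3)
2. 1764.706ms @ 3 + 441.176ms (3/4)
3. 2205.882ms @ 15/4 + 441.176ms (3/4)
4. 2647.059ms @ 9/2 + 882.353ms (3/2)
5. 3529.412ms @ 6 + 882.353ms (3/2)
6. 4411.765ms @ 15/2 + 882.353ms (3/2)
7. 5294.118ms @ 9 + 1764.706ms (3)
8. 7058.824ms @ 12 + 1764.706ms (3)
9. 8823.529ms @ 15 + 1764.706ms (3)
10. 10588.235ms @ 18 + 441.176ms (3/4)
11. 11029.412ms @ 75/4 + 441.176ms (3/4)
12. 11470.588ms @ 39/2 + 1764.706ms (3)
13. 13235.294ms @ 45/2 + 441.176ms (3/4)
14. 13676.471ms @ 93/4 + 441.176ms (3/4)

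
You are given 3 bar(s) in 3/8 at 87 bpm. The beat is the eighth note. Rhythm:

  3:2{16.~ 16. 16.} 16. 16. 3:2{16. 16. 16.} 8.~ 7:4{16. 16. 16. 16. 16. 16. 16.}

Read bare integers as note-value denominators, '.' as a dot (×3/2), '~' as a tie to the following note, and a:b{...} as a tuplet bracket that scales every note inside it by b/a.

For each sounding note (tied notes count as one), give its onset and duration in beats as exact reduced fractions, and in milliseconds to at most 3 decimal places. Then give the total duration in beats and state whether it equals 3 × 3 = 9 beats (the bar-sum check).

1) 0.0ms=0b +689.655ms=1b
2) 689.655ms=1b +344.828ms=1/2b
3) 1034.483ms=3/2b +517.241ms=3/4b
4) 1551.724ms=9/4b +517.241ms=3/4b
5) 2068.966ms=3b +344.828ms=1/2b
6) 2413.793ms=7/2b +344.828ms=1/2b
7) 2758.621ms=4b +344.828ms=1/2b
8) 3103.448ms=9/2b +1330.049ms=27/14b
9) 4433.498ms=45/7b +295.567ms=3/7b
10) 4729.064ms=48/7b +295.567ms=3/7b
11) 5024.631ms=51/7b +295.567ms=3/7b
12) 5320.197ms=54/7b +295.567ms=3/7b
13) 5615.764ms=57/7b +295.567ms=3/7b
14) 5911.33ms=60/7b +295.567ms=3/7b
Σ=9b of 9 (87bpm 3/8) — PASS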